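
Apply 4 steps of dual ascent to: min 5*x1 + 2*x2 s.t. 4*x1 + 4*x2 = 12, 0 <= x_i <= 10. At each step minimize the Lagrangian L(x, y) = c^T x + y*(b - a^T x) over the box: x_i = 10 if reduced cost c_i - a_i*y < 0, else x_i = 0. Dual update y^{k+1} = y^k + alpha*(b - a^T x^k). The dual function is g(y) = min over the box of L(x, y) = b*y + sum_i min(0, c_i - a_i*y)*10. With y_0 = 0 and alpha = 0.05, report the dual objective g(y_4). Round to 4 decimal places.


Dual ascent for LP: min 5*x1 + 2*x2, 4*x1 + 4*x2 = 12, 0 <= x_i <= 10
Step 1: y^k = 0.0, reduced costs: (5.0, 2.0)
  x^k = (0.0, 0.0), subgradient = b - a^T x = 12.0
  y^{k+1} = 0.0 + 0.05*12.0 = 0.6
Step 2: y^k = 0.6, reduced costs: (2.6, -0.4)
  x^k = (0.0, 10.0), subgradient = b - a^T x = -28.0
  y^{k+1} = 0.6 + 0.05*-28.0 = -0.8
Step 3: y^k = -0.8, reduced costs: (8.2, 5.2)
  x^k = (0.0, 0.0), subgradient = b - a^T x = 12.0
  y^{k+1} = -0.8 + 0.05*12.0 = -0.2
Step 4: y^k = -0.2, reduced costs: (5.8, 2.8)
  x^k = (0.0, 0.0), subgradient = b - a^T x = 12.0
  y^{k+1} = -0.2 + 0.05*12.0 = 0.4
Dual objective at y_4 = 0.4: reduced costs (3.4, 0.4), box minimizer x = (0.0, 0.0)
g(y_4) = b*y + (c1 - a1*y)*x1 + (c2 - a2*y)*x2 = 12*0.4 + 3.4*0.0 + 0.4*0.0 = 4.8 + 0.0 + 0.0 = 4.8


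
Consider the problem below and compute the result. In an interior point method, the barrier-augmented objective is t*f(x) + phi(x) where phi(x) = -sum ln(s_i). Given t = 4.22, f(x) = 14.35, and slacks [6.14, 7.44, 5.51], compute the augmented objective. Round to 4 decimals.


Step 1: Compute log-barrier.
ln values: [1.8148, 2.0069, 1.7066]
phi = -(1.8148 + 2.0069 + 1.7066) = -5.5283
Step 2: Compute augmented objective.
t*f(x) = 4.22*14.35 = 60.557
Total = 60.557 - 5.5283 = 55.0287


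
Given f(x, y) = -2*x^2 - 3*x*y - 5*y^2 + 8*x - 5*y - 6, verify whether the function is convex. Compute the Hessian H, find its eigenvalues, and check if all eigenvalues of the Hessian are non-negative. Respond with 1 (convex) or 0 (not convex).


The Hessian of f(x,y) = -2*x^2 - 3*x*y - 5*y^2 + 8*x - 5*y - 6 is:
H = [[-4, -3], [-3, -10]]
Trace = -4 - 10 = -14
Determinant = -4*-10 - (-3)^2 = 31
Discriminant = (-14)^2 - 4*31 = 72.0
Eigenvalues: lambda_1 = -11.2426, lambda_2 = -2.7574
The function is not convex.

0


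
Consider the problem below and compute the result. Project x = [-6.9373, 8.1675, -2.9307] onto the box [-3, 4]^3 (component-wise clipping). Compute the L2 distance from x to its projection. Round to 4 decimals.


Project each component onto [-3, 4].
clip(-6.9373) = -3.0, clip(8.1675) = 4.0, clip(-2.9307) = -2.9307
Projection = [-3.0, 4.0, -2.9307]
Squared diffs: [15.5023, 17.3681, 0.0]
Distance = sqrt(32.8704) = 5.7333


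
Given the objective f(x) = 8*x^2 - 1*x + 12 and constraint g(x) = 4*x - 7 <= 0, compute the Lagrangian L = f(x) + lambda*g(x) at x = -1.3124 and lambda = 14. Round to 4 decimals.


Step 1: Evaluate f(x).
f(-1.3124) = 8*(-1.3124)^2 - 1*(-1.3124) + 12 = 27.0916
Step 2: Evaluate g(x).
g(-1.3124) = 4*-1.3124 - 7 = -12.2496
Step 3: Compute Lagrangian.
L = 27.0916 + 14*-12.2496 = -144.4028


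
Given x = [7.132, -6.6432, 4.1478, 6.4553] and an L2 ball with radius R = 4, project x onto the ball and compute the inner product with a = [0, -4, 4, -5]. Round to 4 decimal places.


Step 1: Compute ||x|| (intermediates to 6 decimals).
||x|| = sqrt(7.132^2 + (-6.6432)^2 + 4.1478^2 + 6.4553^2) = 12.404542
Step 2: Project.
Since ||x|| > R, scale = R/||x|| = 4/12.404542 = 0.322463, proj(x) = scale * x
proj(x) = [2.299806, -2.142186, 1.337512, 2.081595]
Step 3: Dot product.
a^T * proj(x) = 0*2.299806 - 4*(-2.142186) + 4*1.337512 - 5*2.081595 = 3.5108


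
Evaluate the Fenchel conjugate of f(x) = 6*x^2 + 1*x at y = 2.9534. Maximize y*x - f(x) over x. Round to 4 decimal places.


f*(y) = sup_x {y*x - a*x^2 - b*x} = sup_x {(y-b)*x - a*x^2}
FOC: (y - b) - 2a*x = 0 => x* = (y - b)/(2a)
x* = (2.9534 - 1)/(2*6) = 0.1628
f*(2.9534) = (y-b)^2/(4a) = (2.9534 - 1)^2/(4*6)
= 3.8158/24 = 0.159


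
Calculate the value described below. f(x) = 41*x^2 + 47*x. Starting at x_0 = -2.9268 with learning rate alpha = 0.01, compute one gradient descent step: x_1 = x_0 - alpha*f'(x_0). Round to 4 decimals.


We compute the gradient at x_0 and apply the update.
f'(x) = 82*x + 47
f'(-2.9268) = 82*-2.9268 + 47 = -192.9976
x_1 = -2.9268 - 0.01*-192.9976 = -0.9968


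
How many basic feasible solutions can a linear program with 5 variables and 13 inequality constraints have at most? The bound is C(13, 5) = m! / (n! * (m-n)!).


Each vertex corresponds to some choice of n active constraints out of m, so the number of vertices is at most C(m, n) = m! / (n!(m-n)!).
m = 13, n = 5
Numerator: 13 * 12 * 11 * 10 * 9
Denominator: 5! = 120
C(13, 5) = 1287


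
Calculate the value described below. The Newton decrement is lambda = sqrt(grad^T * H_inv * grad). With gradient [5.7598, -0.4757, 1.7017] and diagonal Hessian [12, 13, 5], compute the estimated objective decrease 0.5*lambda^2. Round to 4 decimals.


Step 1: H is diagonal, so H^(-1) * g = [0.48, -0.0366, 0.3403].
Step 2: g^T H^(-1) g = sum_i g_i^2 / H_ii
  = (5.7598)^2/12 + (-0.4757)^2/13 + (1.7017)^2/5
  = 2.7646 + 0.0174 + 0.5792 = 3.3612
Step 3: Objective decrease = 0.5 * g^T H^(-1) g = 1.6806


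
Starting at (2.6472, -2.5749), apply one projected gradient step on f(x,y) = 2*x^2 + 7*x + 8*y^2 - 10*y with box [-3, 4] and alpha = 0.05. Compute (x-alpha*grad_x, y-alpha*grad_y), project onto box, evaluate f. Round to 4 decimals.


Step 1: Compute gradient at (2.6472, -2.5749).
grad_x = 2*2*2.6472 + 7 = 17.5888
grad_y = 2*8*-2.5749 - 10 = -51.1984
Step 2: Gradient step.
x_raw = 2.6472 - 0.05*17.5888 = 1.7678
y_raw = -2.5749 - 0.05*-51.1984 = -0.015
Step 3: Project onto [-3, 4].
x_proj = clip(1.7678) = 1.7678
y_proj = clip(-0.015) = -0.015
Step 4: Evaluate f.
f(1.7678, -0.015) = 18.7759


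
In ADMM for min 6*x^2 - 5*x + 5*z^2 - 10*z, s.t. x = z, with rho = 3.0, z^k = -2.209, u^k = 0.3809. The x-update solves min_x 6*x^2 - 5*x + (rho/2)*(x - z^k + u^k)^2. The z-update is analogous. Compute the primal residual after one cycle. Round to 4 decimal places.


ADMM iteration with rho = 3.0, z^k = -2.209, u^k = 0.3809
Step 1: x-update.
Minimize 6*x^2 - 5*x + (3.0/2)*(x + 2.209 + 0.3809)^2
FOC: (2*6 + 3.0)*x = 5 + 3.0*(-2.209 - 0.3809)
x^{k+1} = -0.1846
Step 2: z-update.
Minimize 5*z^2 - 10*z + (3.0/2)*(-0.1846 - z + 0.3809)^2
FOC: (2*5 + 3.0)*z = 10 + 3.0*(-0.1846 + 0.3809)
z^{k+1} = 0.8145
Step 3: u-update.
u^{k+1} = 0.3809 - 0.1846 - 0.8145 = -0.6183
Step 4: Primal residual = |-0.1846 - 0.8145| = 0.9992


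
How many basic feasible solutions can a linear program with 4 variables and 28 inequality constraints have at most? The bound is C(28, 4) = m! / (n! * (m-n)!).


Each vertex corresponds to some choice of n active constraints out of m, so the number of vertices is at most C(m, n) = m! / (n!(m-n)!).
m = 28, n = 4
Numerator: 28 * 27 * 26 * 25
Denominator: 4! = 24
C(28, 4) = 20475


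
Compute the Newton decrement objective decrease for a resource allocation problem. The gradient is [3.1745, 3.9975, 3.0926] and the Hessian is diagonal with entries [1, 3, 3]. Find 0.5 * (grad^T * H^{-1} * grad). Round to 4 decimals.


Step 1: H is diagonal, so H^(-1) * g = [3.1745, 1.3325, 1.0309].
Step 2: g^T H^(-1) g = sum_i g_i^2 / H_ii
  = (3.1745)^2/1 + (3.9975)^2/3 + (3.0926)^2/3
  = 10.0775 + 5.3267 + 3.1881 = 18.5922
Step 3: Objective decrease = 0.5 * g^T H^(-1) g = 9.2961


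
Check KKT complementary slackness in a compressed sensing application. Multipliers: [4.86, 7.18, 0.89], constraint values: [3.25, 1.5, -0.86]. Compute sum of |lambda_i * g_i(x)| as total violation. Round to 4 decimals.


KKT complementary slackness check:
lambda_1 * g_1 = 4.86 * 3.25 = 15.795
lambda_2 * g_2 = 7.18 * 1.5 = 10.77
lambda_3 * g_3 = 0.89 * -0.86 = -0.7654
Total violation = 15.795 + 10.77 + 0.7654 = 27.3304


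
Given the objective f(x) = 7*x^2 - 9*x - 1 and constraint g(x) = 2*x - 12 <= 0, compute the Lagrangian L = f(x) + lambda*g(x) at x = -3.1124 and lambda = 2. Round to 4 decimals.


Step 1: Evaluate f(x).
f(-3.1124) = 7*(-3.1124)^2 - 9*(-3.1124) - 1 = 94.8208
Step 2: Evaluate g(x).
g(-3.1124) = 2*-3.1124 - 12 = -18.2248
Step 3: Compute Lagrangian.
L = 94.8208 + 2*-18.2248 = 58.3712


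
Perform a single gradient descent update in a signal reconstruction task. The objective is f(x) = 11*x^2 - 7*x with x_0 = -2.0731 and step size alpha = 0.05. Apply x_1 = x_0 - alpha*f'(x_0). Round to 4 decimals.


We compute the gradient at x_0 and apply the update.
f'(x) = 22*x - 7
f'(-2.0731) = 22*-2.0731 - 7 = -52.6082
x_1 = -2.0731 - 0.05*-52.6082 = 0.5573


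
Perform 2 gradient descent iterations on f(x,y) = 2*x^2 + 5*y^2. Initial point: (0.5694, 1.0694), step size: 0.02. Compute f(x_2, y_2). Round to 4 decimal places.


Gradient descent on f(x,y) = 2*x^2 + 5*y^2.
Starting point: (0.5694, 1.0694), alpha = 0.02
Step 1: grad_x = 2*2*0.5694 = 2.2776, grad_y = 2*5*1.0694 = 10.694
  x_1 = 0.5694 - 0.02*2.2776 = 0.5238
  y_1 = 1.0694 - 0.02*10.694 = 0.8555
Step 2: grad_x = 2*2*0.5238 = 2.0954, grad_y = 2*5*0.8555 = 8.5552
  x_2 = 0.5238 - 0.02*2.0954 = 0.4819
  y_2 = 0.8555 - 0.02*8.5552 = 0.6844
f(0.4819, 0.6844) = 2*0.4819^2 + 5*0.6844^2 = 2.8067


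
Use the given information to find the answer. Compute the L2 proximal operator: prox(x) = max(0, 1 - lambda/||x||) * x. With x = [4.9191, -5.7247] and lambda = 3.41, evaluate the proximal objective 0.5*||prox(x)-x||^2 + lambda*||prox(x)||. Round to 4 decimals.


Step 1: Compute ||x||.
||x|| = 7.5478
Step 2: Compute scaling factor.
scale = max(0, 1 - 3.41/7.5478) = 0.5482
Step 3: prox(x) = [2.6967, -3.1384]
||prox(x)|| = 4.1378
Step 4: Proximal objective.
0.5*||prox-x||^2 = 5.8141
lambda*||prox|| = 14.1099
Total = 19.924


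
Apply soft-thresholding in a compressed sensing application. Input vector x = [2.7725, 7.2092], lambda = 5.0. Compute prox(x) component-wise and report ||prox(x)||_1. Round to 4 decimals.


Soft-thresholding with lambda = 5.0:
prox(2.7725) = sign(2.7725)*max(|2.7725| - 5.0, 0) = 0.0
prox(7.2092) = sign(7.2092)*max(|7.2092| - 5.0, 0) = 2.2092
prox(x) = [0.0, 2.2092]
||prox(x)||_1 = 0.0 + 2.2092 = 2.2092


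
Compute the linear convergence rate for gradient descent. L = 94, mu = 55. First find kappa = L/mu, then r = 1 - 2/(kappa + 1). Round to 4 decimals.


Step 1: Compute the condition number.
kappa = L/mu = 94/55 = 1.7091
Step 2: Compute the convergence rate.
r = 1 - 2/(kappa + 1) = 1 - 2*mu/(L + mu) = (L - mu)/(L + mu) = 39/149 = 0.2617


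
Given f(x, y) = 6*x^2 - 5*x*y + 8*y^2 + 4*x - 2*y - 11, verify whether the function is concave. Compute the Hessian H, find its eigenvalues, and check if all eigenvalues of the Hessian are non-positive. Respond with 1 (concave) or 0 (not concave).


The Hessian of f(x,y) = 6*x^2 - 5*x*y + 8*y^2 + 4*x - 2*y - 11 is:
H = [[12, -5], [-5, 16]]
Trace = 12 + 16 = 28
Determinant = 12*16 - (-5)^2 = 167
Discriminant = (28)^2 - 4*167 = 116.0
Eigenvalues: lambda_1 = 8.6148, lambda_2 = 19.3852
The function is not concave.

0


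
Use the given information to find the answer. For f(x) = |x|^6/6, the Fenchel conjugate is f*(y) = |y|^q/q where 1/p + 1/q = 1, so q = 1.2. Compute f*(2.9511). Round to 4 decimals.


The conjugate exponent q satisfies 1/p + 1/q = 1.
p = 6, so q = 6/(6 - 1) = 1.2
|y|^q = 2.9511^1.2 = 3.6642
f*(2.9511) = 3.6642 / 1.2 = 3.0535


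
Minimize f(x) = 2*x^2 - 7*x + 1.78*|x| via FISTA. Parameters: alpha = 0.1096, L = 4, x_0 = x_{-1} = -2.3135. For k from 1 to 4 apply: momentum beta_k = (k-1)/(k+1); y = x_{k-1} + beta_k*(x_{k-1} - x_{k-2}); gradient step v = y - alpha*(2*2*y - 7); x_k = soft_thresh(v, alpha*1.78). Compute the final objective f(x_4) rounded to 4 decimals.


FISTA on f(x) = 2*x^2 - 7*x + 1.78*|x|
L = 4, alpha = 0.1096
Iteration 1: beta = 0.0, y = -2.3135 + 0.0*(-2.3135 + 2.3135) = -2.3135
  grad(y) = -16.254, v = y - alpha*grad = -0.5321
  prox(v) = soft_thresh(-0.5321, 0.1951) = -0.337
Iteration 2: beta = 0.3333, y = -0.337 + 0.3333*(-0.337 + 2.3135) = 0.3219
  grad(y) = -5.7125, v = y - alpha*grad = 0.948
  prox(v) = soft_thresh(0.948, 0.1951) = 0.7529
Iteration 3: beta = 0.5, y = 0.7529 + 0.5*(0.7529 + 0.337) = 1.2978
  grad(y) = -1.8088, v = y - alpha*grad = 1.496
  prox(v) = soft_thresh(1.496, 0.1951) = 1.301
Iteration 4: beta = 0.6, y = 1.301 + 0.6*(1.301 - 0.7529) = 1.6298
  grad(y) = -0.4808, v = y - alpha*grad = 1.6825
  prox(v) = soft_thresh(1.6825, 0.1951) = 1.4874
f(x_4) = 2*1.4874^2 - 7*1.4874 + 1.78*|1.4874| = -3.3395


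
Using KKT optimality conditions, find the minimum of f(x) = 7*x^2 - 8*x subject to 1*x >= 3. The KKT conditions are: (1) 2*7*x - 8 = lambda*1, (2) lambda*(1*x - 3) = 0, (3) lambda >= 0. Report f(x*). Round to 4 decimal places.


Step 1: Try lambda = 0 (constraint inactive).
x_unc = 8/(2*7) = 0.5714
Check: 1*0.5714 = 0.5714 < 3 -- violated!
Step 2: Constraint must be active: 1*x = 3
x* = 3/1 = 3.0
lambda = (2*7*3.0 - 8)/1 = 34.0
Step 3: Compute optimal value.
f(x*) = 7*3.0^2 - 8*3.0 = 39.0


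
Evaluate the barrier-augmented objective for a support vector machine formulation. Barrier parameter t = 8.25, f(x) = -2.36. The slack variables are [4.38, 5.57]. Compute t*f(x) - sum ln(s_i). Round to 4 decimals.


Step 1: Compute log-barrier.
ln values: [1.477, 1.7174]
phi = -(1.477 + 1.7174) = -3.1944
Step 2: Compute augmented objective.
t*f(x) = 8.25*-2.36 = -19.47
Total = -19.47 - 3.1944 = -22.6644


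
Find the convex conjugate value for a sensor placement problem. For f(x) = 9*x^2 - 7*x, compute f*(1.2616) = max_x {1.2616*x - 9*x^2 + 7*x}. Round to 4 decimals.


f*(y) = sup_x {y*x - a*x^2 - b*x} = sup_x {(y-b)*x - a*x^2}
FOC: (y - b) - 2a*x = 0 => x* = (y - b)/(2a)
x* = (1.2616 + 7)/(2*9) = 0.459
f*(1.2616) = (y-b)^2/(4a) = (1.2616 + 7)^2/(4*9)
= 68.254/36 = 1.8959


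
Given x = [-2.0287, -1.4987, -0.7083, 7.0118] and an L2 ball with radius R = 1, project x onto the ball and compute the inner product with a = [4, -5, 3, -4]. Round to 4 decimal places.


Step 1: Compute ||x|| (intermediates to 6 decimals).
||x|| = sqrt((-2.0287)^2 + (-1.4987)^2 + (-0.7083)^2 + 7.0118^2) = 7.485236
Step 2: Project.
Since ||x|| > R, scale = R/||x|| = 1/7.485236 = 0.133596, proj(x) = scale * x
proj(x) = [-0.271026, -0.20022, -0.094626, 0.936748]
Step 3: Dot product.
a^T * proj(x) = 4*(-0.271026) - 5*(-0.20022) + 3*(-0.094626) - 4*0.936748 = -4.1139


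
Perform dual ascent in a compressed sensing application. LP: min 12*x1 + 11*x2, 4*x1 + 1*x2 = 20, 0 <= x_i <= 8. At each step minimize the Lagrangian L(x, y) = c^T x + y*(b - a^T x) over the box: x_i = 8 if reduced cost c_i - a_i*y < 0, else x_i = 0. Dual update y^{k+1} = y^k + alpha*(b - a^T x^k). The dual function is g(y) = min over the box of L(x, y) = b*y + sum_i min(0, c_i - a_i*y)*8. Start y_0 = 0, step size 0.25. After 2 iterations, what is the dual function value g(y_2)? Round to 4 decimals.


Dual ascent for LP: min 12*x1 + 11*x2, 4*x1 + 1*x2 = 20, 0 <= x_i <= 8
Step 1: y^k = 0.0, reduced costs: (12.0, 11.0)
  x^k = (0.0, 0.0), subgradient = b - a^T x = 20.0
  y^{k+1} = 0.0 + 0.25*20.0 = 5.0
Step 2: y^k = 5.0, reduced costs: (-8.0, 6.0)
  x^k = (8.0, 0.0), subgradient = b - a^T x = -12.0
  y^{k+1} = 5.0 + 0.25*-12.0 = 2.0
Dual objective at y_2 = 2.0: reduced costs (4.0, 9.0), box minimizer x = (0.0, 0.0)
g(y_2) = b*y + (c1 - a1*y)*x1 + (c2 - a2*y)*x2 = 20*2.0 + 4.0*0.0 + 9.0*0.0 = 40.0 + 0.0 + 0.0 = 40.0


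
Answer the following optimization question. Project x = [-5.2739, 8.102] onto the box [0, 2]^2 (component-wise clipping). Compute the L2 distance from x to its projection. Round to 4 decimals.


Project each component onto [0, 2].
clip(-5.2739) = 0.0, clip(8.102) = 2.0
Projection = [0.0, 2.0]
Squared diffs: [27.814, 37.2344]
Distance = sqrt(65.0484) = 8.0653


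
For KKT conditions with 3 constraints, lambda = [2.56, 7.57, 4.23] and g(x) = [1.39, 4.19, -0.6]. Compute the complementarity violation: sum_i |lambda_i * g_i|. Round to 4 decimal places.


KKT complementary slackness check:
lambda_1 * g_1 = 2.56 * 1.39 = 3.5584
lambda_2 * g_2 = 7.57 * 4.19 = 31.7183
lambda_3 * g_3 = 4.23 * -0.6 = -2.538
Total violation = 3.5584 + 31.7183 + 2.538 = 37.8147


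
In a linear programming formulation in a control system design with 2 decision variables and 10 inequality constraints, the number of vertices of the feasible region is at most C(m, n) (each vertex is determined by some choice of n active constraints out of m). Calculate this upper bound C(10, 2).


Each vertex corresponds to some choice of n active constraints out of m, so the number of vertices is at most C(m, n) = m! / (n!(m-n)!).
m = 10, n = 2
Numerator: 10 * 9
Denominator: 2! = 2
C(10, 2) = 45


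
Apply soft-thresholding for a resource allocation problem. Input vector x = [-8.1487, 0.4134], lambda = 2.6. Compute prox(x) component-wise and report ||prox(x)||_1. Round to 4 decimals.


Soft-thresholding with lambda = 2.6:
prox(-8.1487) = sign(-8.1487)*max(|-8.1487| - 2.6, 0) = -5.5487
prox(0.4134) = sign(0.4134)*max(|0.4134| - 2.6, 0) = 0.0
prox(x) = [-5.5487, 0.0]
||prox(x)||_1 = 5.5487 + 0.0 = 5.5487


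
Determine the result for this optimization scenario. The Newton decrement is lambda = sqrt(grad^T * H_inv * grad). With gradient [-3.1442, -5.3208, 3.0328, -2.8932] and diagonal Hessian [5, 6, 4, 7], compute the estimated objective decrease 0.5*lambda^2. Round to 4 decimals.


Step 1: H is diagonal, so H^(-1) * g = [-0.6288, -0.8868, 0.7582, -0.4133].
Step 2: g^T H^(-1) g = sum_i g_i^2 / H_ii
  = (-3.1442)^2/5 + (-5.3208)^2/6 + (3.0328)^2/4 + (-2.8932)^2/7
  = 1.9772 + 4.7185 + 2.2995 + 1.1958 = 10.191
Step 3: Objective decrease = 0.5 * g^T H^(-1) g = 5.0955


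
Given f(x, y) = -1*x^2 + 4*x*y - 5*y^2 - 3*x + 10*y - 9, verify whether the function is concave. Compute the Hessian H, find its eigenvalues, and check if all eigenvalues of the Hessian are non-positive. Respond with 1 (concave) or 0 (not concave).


The Hessian of f(x,y) = -1*x^2 + 4*x*y - 5*y^2 - 3*x + 10*y - 9 is:
H = [[-2, 4], [4, -10]]
Trace = -2 - 10 = -12
Determinant = -2*-10 - (4)^2 = 4
Discriminant = (-12)^2 - 4*4 = 128.0
Eigenvalues: lambda_1 = -11.6569, lambda_2 = -0.3431
The function is concave.

1


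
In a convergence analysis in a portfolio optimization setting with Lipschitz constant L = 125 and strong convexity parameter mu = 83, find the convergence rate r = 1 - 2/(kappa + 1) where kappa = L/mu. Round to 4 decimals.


Step 1: Compute the condition number.
kappa = L/mu = 125/83 = 1.506
Step 2: Compute the convergence rate.
r = 1 - 2/(kappa + 1) = 1 - 2*mu/(L + mu) = (L - mu)/(L + mu) = 42/208 = 0.2019


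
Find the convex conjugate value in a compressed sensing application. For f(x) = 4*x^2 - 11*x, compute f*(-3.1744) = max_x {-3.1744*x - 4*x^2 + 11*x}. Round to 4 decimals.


f*(y) = sup_x {y*x - a*x^2 - b*x} = sup_x {(y-b)*x - a*x^2}
FOC: (y - b) - 2a*x = 0 => x* = (y - b)/(2a)
x* = (-3.1744 + 11)/(2*4) = 0.9782
f*(-3.1744) = (y-b)^2/(4a) = (-3.1744 + 11)^2/(4*4)
= 61.24/16 = 3.8275


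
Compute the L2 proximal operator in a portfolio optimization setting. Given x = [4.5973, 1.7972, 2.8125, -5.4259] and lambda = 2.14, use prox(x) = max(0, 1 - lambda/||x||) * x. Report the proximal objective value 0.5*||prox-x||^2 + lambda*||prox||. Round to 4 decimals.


Step 1: Compute ||x||.
||x|| = 7.8559
Step 2: Compute scaling factor.
scale = max(0, 1 - 2.14/7.8559) = 0.7276
Step 3: prox(x) = [3.345, 1.3076, 2.0464, -3.9479]
||prox(x)|| = 5.7159
Step 4: Proximal objective.
0.5*||prox-x||^2 = 2.2898
lambda*||prox|| = 12.232
Total = 14.5219


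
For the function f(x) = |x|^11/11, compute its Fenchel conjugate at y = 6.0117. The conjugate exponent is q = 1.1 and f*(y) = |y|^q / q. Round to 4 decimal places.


The conjugate exponent q satisfies 1/p + 1/q = 1.
p = 11, so q = 11/(11 - 1) = 1.1
|y|^q = 6.0117^1.1 = 7.1928
f*(6.0117) = 7.1928 / 1.1 = 6.5389


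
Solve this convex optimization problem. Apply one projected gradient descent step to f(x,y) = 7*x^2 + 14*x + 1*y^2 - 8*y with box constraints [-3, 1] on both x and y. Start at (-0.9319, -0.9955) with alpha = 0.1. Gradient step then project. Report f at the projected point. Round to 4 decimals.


Step 1: Compute gradient at (-0.9319, -0.9955).
grad_x = 2*7*-0.9319 + 14 = 0.9534
grad_y = 2*1*-0.9955 - 8 = -9.991
Step 2: Gradient step.
x_raw = -0.9319 - 0.1*0.9534 = -1.0272
y_raw = -0.9955 - 0.1*-9.991 = 0.0036
Step 3: Project onto [-3, 1].
x_proj = clip(-1.0272) = -1.0272
y_proj = clip(0.0036) = 0.0036
Step 4: Evaluate f.
f(-1.0272, 0.0036) = -7.0236


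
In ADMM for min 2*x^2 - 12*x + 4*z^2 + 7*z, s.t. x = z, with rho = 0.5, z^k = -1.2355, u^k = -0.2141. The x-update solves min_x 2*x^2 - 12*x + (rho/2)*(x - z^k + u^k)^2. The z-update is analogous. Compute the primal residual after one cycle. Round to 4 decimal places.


ADMM iteration with rho = 0.5, z^k = -1.2355, u^k = -0.2141
Step 1: x-update.
Minimize 2*x^2 - 12*x + (0.5/2)*(x + 1.2355 - 0.2141)^2
FOC: (2*2 + 0.5)*x = 12 + 0.5*(-1.2355 + 0.2141)
x^{k+1} = 2.5532
Step 2: z-update.
Minimize 4*z^2 + 7*z + (0.5/2)*(2.5532 - z - 0.2141)^2
FOC: (2*4 + 0.5)*z = -7 + 0.5*(2.5532 - 0.2141)
z^{k+1} = -0.6859
Step 3: u-update.
u^{k+1} = -0.2141 + 2.5532 + 0.6859 = 3.025
Step 4: Primal residual = |2.5532 + 0.6859| = 3.2391


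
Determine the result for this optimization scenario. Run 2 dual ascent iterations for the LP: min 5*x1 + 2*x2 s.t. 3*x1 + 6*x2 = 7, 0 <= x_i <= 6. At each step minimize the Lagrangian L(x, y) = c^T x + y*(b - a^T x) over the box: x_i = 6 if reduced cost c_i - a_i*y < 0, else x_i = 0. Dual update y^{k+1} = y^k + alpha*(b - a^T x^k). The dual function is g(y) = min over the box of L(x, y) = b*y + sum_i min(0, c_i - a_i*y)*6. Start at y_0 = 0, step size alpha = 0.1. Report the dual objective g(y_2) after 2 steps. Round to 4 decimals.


Dual ascent for LP: min 5*x1 + 2*x2, 3*x1 + 6*x2 = 7, 0 <= x_i <= 6
Step 1: y^k = 0.0, reduced costs: (5.0, 2.0)
  x^k = (0.0, 0.0), subgradient = b - a^T x = 7.0
  y^{k+1} = 0.0 + 0.1*7.0 = 0.7
Step 2: y^k = 0.7, reduced costs: (2.9, -2.2)
  x^k = (0.0, 6.0), subgradient = b - a^T x = -29.0
  y^{k+1} = 0.7 + 0.1*-29.0 = -2.2
Dual objective at y_2 = -2.2: reduced costs (11.6, 15.2), box minimizer x = (0.0, 0.0)
g(y_2) = b*y + (c1 - a1*y)*x1 + (c2 - a2*y)*x2 = 7*(-2.2) + 11.6*0.0 + 15.2*0.0 = -15.4 + 0.0 + 0.0 = -15.4


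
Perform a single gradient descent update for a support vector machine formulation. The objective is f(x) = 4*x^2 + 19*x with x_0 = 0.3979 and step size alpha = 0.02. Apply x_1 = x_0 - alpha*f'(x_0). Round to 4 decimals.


We compute the gradient at x_0 and apply the update.
f'(x) = 8*x + 19
f'(0.3979) = 8*0.3979 + 19 = 22.1832
x_1 = 0.3979 - 0.02*22.1832 = -0.0458


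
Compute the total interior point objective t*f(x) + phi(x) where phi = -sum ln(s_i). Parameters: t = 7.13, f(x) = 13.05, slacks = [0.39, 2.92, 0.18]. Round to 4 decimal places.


Step 1: Compute log-barrier.
ln values: [-0.9416, 1.0716, -1.7148]
phi = -(-0.9416 + 1.0716 - 1.7148) = 1.5848
Step 2: Compute augmented objective.
t*f(x) = 7.13*13.05 = 93.0465
Total = 93.0465 + 1.5848 = 94.6313


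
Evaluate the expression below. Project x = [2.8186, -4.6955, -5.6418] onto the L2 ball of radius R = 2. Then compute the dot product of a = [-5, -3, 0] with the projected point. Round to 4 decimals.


Step 1: Compute ||x|| (intermediates to 6 decimals).
||x|| = sqrt(2.8186^2 + (-4.6955)^2 + (-5.6418)^2) = 7.862705
Step 2: Project.
Since ||x|| > R, scale = R/||x|| = 2/7.862705 = 0.254365, proj(x) = scale * x
proj(x) = [0.716953, -1.194371, -1.435076]
Step 3: Dot product.
a^T * proj(x) = -5*0.716953 - 3*(-1.194371) + 0*(-1.435076) = -0.0017


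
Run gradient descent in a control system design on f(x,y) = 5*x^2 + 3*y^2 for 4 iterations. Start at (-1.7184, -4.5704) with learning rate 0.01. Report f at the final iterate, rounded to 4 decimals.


Gradient descent on f(x,y) = 5*x^2 + 3*y^2.
Starting point: (-1.7184, -4.5704), alpha = 0.01
Step 1: grad_x = 2*5*-1.7184 = -17.184, grad_y = 2*3*-4.5704 = -27.4224
  x_1 = -1.7184 - 0.01*-17.184 = -1.5466
  y_1 = -4.5704 - 0.01*-27.4224 = -4.2962
Step 2: grad_x = 2*5*-1.5466 = -15.4656, grad_y = 2*3*-4.2962 = -25.7771
  x_2 = -1.5466 - 0.01*-15.4656 = -1.3919
  y_2 = -4.2962 - 0.01*-25.7771 = -4.0384
Step 3: grad_x = 2*5*-1.3919 = -13.919, grad_y = 2*3*-4.0384 = -24.2304
  x_3 = -1.3919 - 0.01*-13.919 = -1.2527
  y_3 = -4.0384 - 0.01*-24.2304 = -3.7961
Step 4: grad_x = 2*5*-1.2527 = -12.5271, grad_y = 2*3*-3.7961 = -22.7766
  x_4 = -1.2527 - 0.01*-12.5271 = -1.1274
  y_4 = -3.7961 - 0.01*-22.7766 = -3.5683
f(-1.1274, -3.5683) = 5*(-1.1274)^2 + 3*(-3.5683)^2 = 44.5547


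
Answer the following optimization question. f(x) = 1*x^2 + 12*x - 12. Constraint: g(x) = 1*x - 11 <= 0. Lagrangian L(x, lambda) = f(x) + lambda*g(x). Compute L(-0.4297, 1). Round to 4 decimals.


Step 1: Evaluate f(x).
f(-0.4297) = 1*(-0.4297)^2 + 12*(-0.4297) - 12 = -16.9718
Step 2: Evaluate g(x).
g(-0.4297) = 1*-0.4297 - 11 = -11.4297
Step 3: Compute Lagrangian.
L = -16.9718 + 1*-11.4297 = -28.4015


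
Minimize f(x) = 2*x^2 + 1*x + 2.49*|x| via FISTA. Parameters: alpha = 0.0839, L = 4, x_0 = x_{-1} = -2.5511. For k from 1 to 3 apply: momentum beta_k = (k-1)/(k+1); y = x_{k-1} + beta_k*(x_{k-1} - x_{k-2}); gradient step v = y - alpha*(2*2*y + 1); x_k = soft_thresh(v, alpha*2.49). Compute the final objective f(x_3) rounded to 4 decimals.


FISTA on f(x) = 2*x^2 + 1*x + 2.49*|x|
L = 4, alpha = 0.0839
Iteration 1: beta = 0.0, y = -2.5511 + 0.0*(-2.5511 + 2.5511) = -2.5511
  grad(y) = -9.2044, v = y - alpha*grad = -1.7789
  prox(v) = soft_thresh(-1.7789, 0.2089) = -1.5699
Iteration 2: beta = 0.3333, y = -1.5699 + 0.3333*(-1.5699 + 2.5511) = -1.2429
  grad(y) = -3.9715, v = y - alpha*grad = -0.9097
  prox(v) = soft_thresh(-0.9097, 0.2089) = -0.7008
Iteration 3: beta = 0.5, y = -0.7008 + 0.5*(-0.7008 + 1.5699) = -0.2662
  grad(y) = -0.0647, v = y - alpha*grad = -0.2607
  prox(v) = soft_thresh(-0.2607, 0.2089) = -0.0518
f(x_3) = 2*(-0.0518)^2 + 1*(-0.0518) + 2.49*|-0.0518| = 0.0826


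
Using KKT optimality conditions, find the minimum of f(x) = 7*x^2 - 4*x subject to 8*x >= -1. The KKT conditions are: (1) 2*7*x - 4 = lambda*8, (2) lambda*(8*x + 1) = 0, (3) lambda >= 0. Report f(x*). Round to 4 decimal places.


Step 1: Try lambda = 0 (constraint inactive).
Stationarity: 2*7*x - 4 = 0
x* = 4/(2*7) = 2/7 = 0.2857 (rounded; the exact value 2/7 is used below)
Check constraint: 8*0.2857 = 2.2856 >= -1 -- satisfied.
Step 2: Compute optimal value.
f(x*) = 7*(2/7)^2 - 4*(2/7) = -0.5714


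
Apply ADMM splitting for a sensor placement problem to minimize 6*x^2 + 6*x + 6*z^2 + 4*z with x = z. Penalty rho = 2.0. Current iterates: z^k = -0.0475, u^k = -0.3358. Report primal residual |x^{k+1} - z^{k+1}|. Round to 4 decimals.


ADMM iteration with rho = 2.0, z^k = -0.0475, u^k = -0.3358
Step 1: x-update.
Minimize 6*x^2 + 6*x + (2.0/2)*(x + 0.0475 - 0.3358)^2
FOC: (2*6 + 2.0)*x = -6 + 2.0*(-0.0475 + 0.3358)
x^{k+1} = -0.3874
Step 2: z-update.
Minimize 6*z^2 + 4*z + (2.0/2)*(-0.3874 - z - 0.3358)^2
FOC: (2*6 + 2.0)*z = -4 + 2.0*(-0.3874 - 0.3358)
z^{k+1} = -0.389
Step 3: u-update.
u^{k+1} = -0.3358 - 0.3874 + 0.389 = -0.3342
Step 4: Primal residual = |-0.3874 + 0.389| = 0.0016


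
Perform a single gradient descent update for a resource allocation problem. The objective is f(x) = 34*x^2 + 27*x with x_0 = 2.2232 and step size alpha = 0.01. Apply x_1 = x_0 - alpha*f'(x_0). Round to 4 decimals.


We compute the gradient at x_0 and apply the update.
f'(x) = 68*x + 27
f'(2.2232) = 68*2.2232 + 27 = 178.1776
x_1 = 2.2232 - 0.01*178.1776 = 0.4414


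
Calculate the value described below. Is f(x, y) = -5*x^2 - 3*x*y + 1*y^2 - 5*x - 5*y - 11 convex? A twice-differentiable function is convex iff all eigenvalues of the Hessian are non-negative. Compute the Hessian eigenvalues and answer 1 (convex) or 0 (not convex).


The Hessian of f(x,y) = -5*x^2 - 3*x*y + 1*y^2 - 5*x - 5*y - 11 is:
H = [[-10, -3], [-3, 2]]
Trace = -10 + 2 = -8
Determinant = -10*2 - (-3)^2 = -29
Discriminant = (-8)^2 - 4*-29 = 180.0
Eigenvalues: lambda_1 = -10.7082, lambda_2 = 2.7082
The function is not convex.

0


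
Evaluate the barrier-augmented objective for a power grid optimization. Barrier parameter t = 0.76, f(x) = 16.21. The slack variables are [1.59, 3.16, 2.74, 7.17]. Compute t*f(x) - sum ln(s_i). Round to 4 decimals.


Step 1: Compute log-barrier.
ln values: [0.4637, 1.1506, 1.008, 1.9699]
phi = -(0.4637 + 1.1506 + 1.008 + 1.9699) = -4.5922
Step 2: Compute augmented objective.
t*f(x) = 0.76*16.21 = 12.3196
Total = 12.3196 - 4.5922 = 7.7274


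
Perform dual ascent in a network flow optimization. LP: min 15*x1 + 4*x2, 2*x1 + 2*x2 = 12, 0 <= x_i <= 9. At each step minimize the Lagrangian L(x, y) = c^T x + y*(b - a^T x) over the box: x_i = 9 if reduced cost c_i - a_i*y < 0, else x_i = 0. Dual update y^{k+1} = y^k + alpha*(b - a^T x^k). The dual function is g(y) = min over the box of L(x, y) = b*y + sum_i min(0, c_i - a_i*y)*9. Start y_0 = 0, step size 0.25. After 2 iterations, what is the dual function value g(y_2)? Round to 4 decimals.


Dual ascent for LP: min 15*x1 + 4*x2, 2*x1 + 2*x2 = 12, 0 <= x_i <= 9
Step 1: y^k = 0.0, reduced costs: (15.0, 4.0)
  x^k = (0.0, 0.0), subgradient = b - a^T x = 12.0
  y^{k+1} = 0.0 + 0.25*12.0 = 3.0
Step 2: y^k = 3.0, reduced costs: (9.0, -2.0)
  x^k = (0.0, 9.0), subgradient = b - a^T x = -6.0
  y^{k+1} = 3.0 + 0.25*-6.0 = 1.5
Dual objective at y_2 = 1.5: reduced costs (12.0, 1.0), box minimizer x = (0.0, 0.0)
g(y_2) = b*y + (c1 - a1*y)*x1 + (c2 - a2*y)*x2 = 12*1.5 + 12.0*0.0 + 1.0*0.0 = 18.0 + 0.0 + 0.0 = 18.0


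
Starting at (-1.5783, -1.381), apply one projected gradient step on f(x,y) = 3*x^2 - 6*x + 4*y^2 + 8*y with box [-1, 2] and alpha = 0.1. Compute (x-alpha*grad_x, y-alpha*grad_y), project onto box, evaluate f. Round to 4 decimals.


Step 1: Compute gradient at (-1.5783, -1.381).
grad_x = 2*3*-1.5783 - 6 = -15.4698
grad_y = 2*4*-1.381 + 8 = -3.048
Step 2: Gradient step.
x_raw = -1.5783 - 0.1*-15.4698 = -0.0313
y_raw = -1.381 - 0.1*-3.048 = -1.0762
Step 3: Project onto [-1, 2].
x_proj = clip(-0.0313) = -0.0313
y_proj = clip(-1.0762) = -1.0
Step 4: Evaluate f.
f(-0.0313, -1.0) = -3.8091


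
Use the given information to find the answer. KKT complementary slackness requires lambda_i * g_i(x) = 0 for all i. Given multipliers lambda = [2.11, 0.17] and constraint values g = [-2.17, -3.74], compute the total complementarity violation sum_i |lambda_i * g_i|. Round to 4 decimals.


KKT complementary slackness check:
lambda_1 * g_1 = 2.11 * -2.17 = -4.5787
lambda_2 * g_2 = 0.17 * -3.74 = -0.6358
Total violation = 4.5787 + 0.6358 = 5.2145


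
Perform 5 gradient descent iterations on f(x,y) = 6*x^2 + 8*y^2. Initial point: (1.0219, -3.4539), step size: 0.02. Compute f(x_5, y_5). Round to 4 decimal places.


Gradient descent on f(x,y) = 6*x^2 + 8*y^2.
Starting point: (1.0219, -3.4539), alpha = 0.02
Step 1: grad_x = 2*6*1.0219 = 12.2628, grad_y = 2*8*-3.4539 = -55.2624
  x_1 = 1.0219 - 0.02*12.2628 = 0.7766
  y_1 = -3.4539 - 0.02*-55.2624 = -2.3487
Step 2: grad_x = 2*6*0.7766 = 9.3197, grad_y = 2*8*-2.3487 = -37.5784
  x_2 = 0.7766 - 0.02*9.3197 = 0.5902
  y_2 = -2.3487 - 0.02*-37.5784 = -1.5971
Step 3: grad_x = 2*6*0.5902 = 7.083, grad_y = 2*8*-1.5971 = -25.5533
  x_3 = 0.5902 - 0.02*7.083 = 0.4486
  y_3 = -1.5971 - 0.02*-25.5533 = -1.086
Step 4: grad_x = 2*6*0.4486 = 5.3831, grad_y = 2*8*-1.086 = -17.3763
  x_4 = 0.4486 - 0.02*5.3831 = 0.3409
  y_4 = -1.086 - 0.02*-17.3763 = -0.7385
Step 5: grad_x = 2*6*0.3409 = 4.0911, grad_y = 2*8*-0.7385 = -11.8159
  x_5 = 0.3409 - 0.02*4.0911 = 0.2591
  y_5 = -0.7385 - 0.02*-11.8159 = -0.5022
f(0.2591, -0.5022) = 6*0.2591^2 + 8*(-0.5022)^2 = 2.4202


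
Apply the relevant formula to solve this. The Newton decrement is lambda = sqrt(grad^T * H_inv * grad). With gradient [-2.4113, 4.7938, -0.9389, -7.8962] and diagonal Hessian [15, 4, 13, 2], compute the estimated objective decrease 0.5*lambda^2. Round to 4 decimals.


Step 1: H is diagonal, so H^(-1) * g = [-0.1608, 1.1985, -0.0722, -3.9481].
Step 2: g^T H^(-1) g = sum_i g_i^2 / H_ii
  = (-2.4113)^2/15 + (4.7938)^2/4 + (-0.9389)^2/13 + (-7.8962)^2/2
  = 0.3876 + 5.7451 + 0.0678 + 31.175 = 37.3756
Step 3: Objective decrease = 0.5 * g^T H^(-1) g = 18.6878


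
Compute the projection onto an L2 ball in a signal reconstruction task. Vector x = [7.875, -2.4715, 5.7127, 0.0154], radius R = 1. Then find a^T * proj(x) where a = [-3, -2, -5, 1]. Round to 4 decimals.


Step 1: Compute ||x|| (intermediates to 6 decimals).
||x|| = sqrt(7.875^2 + (-2.4715)^2 + 5.7127^2 + 0.0154^2) = 10.037884
Step 2: Project.
Since ||x|| > R, scale = R/||x|| = 1/10.037884 = 0.099623, proj(x) = scale * x
proj(x) = [0.784531, -0.246218, 0.569116, 0.001534]
Step 3: Dot product.
a^T * proj(x) = -3*0.784531 - 2*(-0.246218) - 5*0.569116 + 1*0.001534 = -4.7052


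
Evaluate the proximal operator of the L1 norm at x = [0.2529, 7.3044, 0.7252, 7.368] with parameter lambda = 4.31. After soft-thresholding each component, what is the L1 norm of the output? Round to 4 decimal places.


Soft-thresholding with lambda = 4.31:
prox(0.2529) = sign(0.2529)*max(|0.2529| - 4.31, 0) = 0.0
prox(7.3044) = sign(7.3044)*max(|7.3044| - 4.31, 0) = 2.9944
prox(0.7252) = sign(0.7252)*max(|0.7252| - 4.31, 0) = 0.0
prox(7.368) = sign(7.368)*max(|7.368| - 4.31, 0) = 3.058
prox(x) = [0.0, 2.9944, 0.0, 3.058]
||prox(x)||_1 = 0.0 + 2.9944 + 0.0 + 3.058 = 6.0524


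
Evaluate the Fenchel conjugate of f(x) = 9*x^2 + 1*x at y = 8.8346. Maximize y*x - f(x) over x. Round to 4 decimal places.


f*(y) = sup_x {y*x - a*x^2 - b*x} = sup_x {(y-b)*x - a*x^2}
FOC: (y - b) - 2a*x = 0 => x* = (y - b)/(2a)
x* = (8.8346 - 1)/(2*9) = 0.4353
f*(8.8346) = (y-b)^2/(4a) = (8.8346 - 1)^2/(4*9)
= 61.381/36 = 1.705


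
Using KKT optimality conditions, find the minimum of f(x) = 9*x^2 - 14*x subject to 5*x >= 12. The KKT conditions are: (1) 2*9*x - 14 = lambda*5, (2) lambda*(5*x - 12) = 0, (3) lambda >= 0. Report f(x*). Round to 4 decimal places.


Step 1: Try lambda = 0 (constraint inactive).
x_unc = 14/(2*9) = 0.7778
Check: 5*0.7778 = 3.889 < 12 -- violated!
Step 2: Constraint must be active: 5*x = 12
x* = 12/5 = 2.4
lambda = (2*9*2.4 - 14)/5 = 5.84
Step 3: Compute optimal value.
f(x*) = 9*2.4^2 - 14*2.4 = 18.24


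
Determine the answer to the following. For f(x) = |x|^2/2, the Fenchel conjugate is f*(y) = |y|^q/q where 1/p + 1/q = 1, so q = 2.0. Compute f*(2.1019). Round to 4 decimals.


The conjugate exponent q satisfies 1/p + 1/q = 1.
p = 2, so q = 2/(2 - 1) = 2.0
|y|^q = 2.1019^2.0 = 4.418
f*(2.1019) = 4.418 / 2.0 = 2.209


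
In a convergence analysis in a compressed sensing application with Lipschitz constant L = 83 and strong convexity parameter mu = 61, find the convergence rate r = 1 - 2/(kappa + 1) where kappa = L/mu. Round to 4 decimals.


Step 1: Compute the condition number.
kappa = L/mu = 83/61 = 1.3607
Step 2: Compute the convergence rate.
r = 1 - 2/(kappa + 1) = 1 - 2*mu/(L + mu) = (L - mu)/(L + mu) = 22/144 = 0.1528


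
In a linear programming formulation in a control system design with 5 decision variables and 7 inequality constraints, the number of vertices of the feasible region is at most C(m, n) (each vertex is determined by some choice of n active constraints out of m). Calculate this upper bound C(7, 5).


Each vertex corresponds to some choice of n active constraints out of m, so the number of vertices is at most C(m, n) = m! / (n!(m-n)!).
m = 7, n = 5
Numerator: 7 * 6 * 5 * 4 * 3
Denominator: 5! = 120
C(7, 5) = 21


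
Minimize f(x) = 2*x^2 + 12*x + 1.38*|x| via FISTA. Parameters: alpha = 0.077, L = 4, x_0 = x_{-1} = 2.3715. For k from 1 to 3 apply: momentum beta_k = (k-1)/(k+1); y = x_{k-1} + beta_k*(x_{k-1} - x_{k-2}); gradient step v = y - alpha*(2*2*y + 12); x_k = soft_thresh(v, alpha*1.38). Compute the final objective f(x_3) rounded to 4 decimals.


FISTA on f(x) = 2*x^2 + 12*x + 1.38*|x|
L = 4, alpha = 0.077
Iteration 1: beta = 0.0, y = 2.3715 + 0.0*(2.3715 - 2.3715) = 2.3715
  grad(y) = 21.486, v = y - alpha*grad = 0.7171
  prox(v) = soft_thresh(0.7171, 0.1063) = 0.6108
Iteration 2: beta = 0.3333, y = 0.6108 + 0.3333*(0.6108 - 2.3715) = 0.0239
  grad(y) = 12.0957, v = y - alpha*grad = -0.9074
  prox(v) = soft_thresh(-0.9074, 0.1063) = -0.8012
Iteration 3: beta = 0.5, y = -0.8012 + 0.5*(-0.8012 - 0.6108) = -1.5072
  grad(y) = 5.9713, v = y - alpha*grad = -1.967
  prox(v) = soft_thresh(-1.967, 0.1063) = -1.8607
f(x_3) = 2*(-1.8607)^2 + 12*(-1.8607) + 1.38*|-1.8607| = -12.8363


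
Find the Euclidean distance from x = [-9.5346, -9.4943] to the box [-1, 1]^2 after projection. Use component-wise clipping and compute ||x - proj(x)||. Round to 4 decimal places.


Project each component onto [-1, 1].
clip(-9.5346) = -1.0, clip(-9.4943) = -1.0
Projection = [-1.0, -1.0]
Squared diffs: [72.8394, 72.1531]
Distance = sqrt(144.9925) = 12.0413


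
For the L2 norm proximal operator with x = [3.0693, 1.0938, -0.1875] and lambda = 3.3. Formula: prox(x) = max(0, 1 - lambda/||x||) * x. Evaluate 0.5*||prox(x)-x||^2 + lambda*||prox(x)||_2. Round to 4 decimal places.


Step 1: Compute ||x||.
||x|| = 3.2638
Step 2: Compute scaling factor.
scale = max(0, 1 - 3.3/3.2638) = 0.0
Step 3: prox(x) = [0.0, 0.0, -0.0]
||prox(x)|| = 0.0
Step 4: Proximal objective.
0.5*||prox-x||^2 = 5.3261
lambda*||prox|| = 0.0
Total = 5.3261


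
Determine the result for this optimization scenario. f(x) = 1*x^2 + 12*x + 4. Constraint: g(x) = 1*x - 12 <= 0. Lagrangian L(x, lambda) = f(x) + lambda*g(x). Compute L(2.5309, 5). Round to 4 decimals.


Step 1: Evaluate f(x).
f(2.5309) = 1*2.5309^2 + 12*2.5309 + 4 = 40.7763
Step 2: Evaluate g(x).
g(2.5309) = 1*2.5309 - 12 = -9.4691
Step 3: Compute Lagrangian.
L = 40.7763 + 5*-9.4691 = -6.5692


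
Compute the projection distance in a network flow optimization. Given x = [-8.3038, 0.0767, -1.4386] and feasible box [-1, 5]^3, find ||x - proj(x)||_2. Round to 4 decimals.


Project each component onto [-1, 5].
clip(-8.3038) = -1.0, clip(0.0767) = 0.0767, clip(-1.4386) = -1.0
Projection = [-1.0, 0.0767, -1.0]
Squared diffs: [53.3455, 0.0, 0.1924]
Distance = sqrt(53.5379) = 7.317


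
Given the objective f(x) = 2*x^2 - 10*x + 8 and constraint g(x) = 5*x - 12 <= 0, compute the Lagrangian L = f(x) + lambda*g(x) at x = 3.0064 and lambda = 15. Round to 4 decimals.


Step 1: Evaluate f(x).
f(3.0064) = 2*3.0064^2 - 10*3.0064 + 8 = -3.9871
Step 2: Evaluate g(x).
g(3.0064) = 5*3.0064 - 12 = 3.032
Step 3: Compute Lagrangian.
L = -3.9871 + 15*3.032 = 41.4929


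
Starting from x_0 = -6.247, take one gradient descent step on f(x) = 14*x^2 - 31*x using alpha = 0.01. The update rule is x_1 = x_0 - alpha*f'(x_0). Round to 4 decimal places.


We compute the gradient at x_0 and apply the update.
f'(x) = 28*x - 31
f'(-6.247) = 28*-6.247 - 31 = -205.916
x_1 = -6.247 - 0.01*-205.916 = -4.1878


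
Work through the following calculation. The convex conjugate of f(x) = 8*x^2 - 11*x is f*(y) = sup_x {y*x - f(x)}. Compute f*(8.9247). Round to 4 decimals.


f*(y) = sup_x {y*x - a*x^2 - b*x} = sup_x {(y-b)*x - a*x^2}
FOC: (y - b) - 2a*x = 0 => x* = (y - b)/(2a)
x* = (8.9247 + 11)/(2*8) = 1.2453
f*(8.9247) = (y-b)^2/(4a) = (8.9247 + 11)^2/(4*8)
= 396.9937/32 = 12.4061


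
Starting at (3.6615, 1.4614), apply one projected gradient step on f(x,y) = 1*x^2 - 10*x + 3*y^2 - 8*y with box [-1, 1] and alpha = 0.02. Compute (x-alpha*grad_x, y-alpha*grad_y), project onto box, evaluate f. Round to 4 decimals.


Step 1: Compute gradient at (3.6615, 1.4614).
grad_x = 2*1*3.6615 - 10 = -2.677
grad_y = 2*3*1.4614 - 8 = 0.7684
Step 2: Gradient step.
x_raw = 3.6615 - 0.02*-2.677 = 3.715
y_raw = 1.4614 - 0.02*0.7684 = 1.446
Step 3: Project onto [-1, 1].
x_proj = clip(3.715) = 1.0
y_proj = clip(1.446) = 1.0
Step 4: Evaluate f.
f(1.0, 1.0) = -14.0


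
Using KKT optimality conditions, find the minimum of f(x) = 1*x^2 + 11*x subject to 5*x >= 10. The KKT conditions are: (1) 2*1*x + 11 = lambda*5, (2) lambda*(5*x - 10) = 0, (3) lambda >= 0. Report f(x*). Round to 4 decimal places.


Step 1: Try lambda = 0 (constraint inactive).
x_unc = -11/(2*1) = -5.5
Check: 5*-5.5 = -27.5 < 10 -- violated!
Step 2: Constraint must be active: 5*x = 10
x* = 10/5 = 2.0
lambda = (2*1*2.0 + 11)/5 = 3.0
Step 3: Compute optimal value.
f(x*) = 1*2.0^2 + 11*2.0 = 26.0
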